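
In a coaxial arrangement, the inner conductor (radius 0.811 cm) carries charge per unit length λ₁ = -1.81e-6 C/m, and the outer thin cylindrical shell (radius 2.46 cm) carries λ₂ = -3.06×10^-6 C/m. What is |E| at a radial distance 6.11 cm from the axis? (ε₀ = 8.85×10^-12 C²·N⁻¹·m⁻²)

Take a coaxial cylindrical Gaussian surface of radius r = 6.11 cm and length L (r > 2.46 cm, enclosing both).
λ_enc = λ₁ + λ₂ = (-1.81e-6) + (-3.06×10^-6) = -4.87e-6 C/m.
Since E is radial and uniform over the curved surface, Φ = E·2πrL = Q_enc/ε₀ = λ_enc L/ε₀.
E = |λ_enc|/(2πε₀r) = (4.87×10^-6)/(2π·8.85×10^-12·0.0611) = 1.43×10^6 N/C.

1.43e6 N/C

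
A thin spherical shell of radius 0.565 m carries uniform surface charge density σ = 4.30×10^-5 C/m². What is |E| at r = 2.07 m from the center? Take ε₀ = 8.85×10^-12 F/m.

Take a concentric spherical Gaussian surface of radius r = 2.07 m (r > 0.565 m).
The entire shell is enclosed: Q_enc = σ·4πR² = (4.30×10^-5)·4π·(0.565)² = 1.725e-4 C.
Since E is radial and uniform over the Gaussian sphere, Φ = E·4πr² = Q_enc/ε₀.
E = |Q_enc|/(4πε₀r²) = (1.725×10^-4)/(4π·8.85×10^-12·(2.07)²) = 3.62×10^5 N/C.

|E| ≈ 3.62×10^5 N/C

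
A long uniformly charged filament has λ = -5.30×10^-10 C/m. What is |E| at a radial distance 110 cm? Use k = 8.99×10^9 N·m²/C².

Coaxial Gaussian cylinder, radius r = 110 cm, length L.
Q_enc = λL, so λ_enc = -5.30×10^-10 C/m.
Since E is radial and uniform over the curved surface, Φ = E·2πrL = Q_enc/ε₀ = λ_enc L/ε₀.
E = 2k|λ_enc|/r = 2(8.99×10^9)(5.30e-10)/(1.1) = 8.66 N/C.

|E| ≈ 8.66 V/m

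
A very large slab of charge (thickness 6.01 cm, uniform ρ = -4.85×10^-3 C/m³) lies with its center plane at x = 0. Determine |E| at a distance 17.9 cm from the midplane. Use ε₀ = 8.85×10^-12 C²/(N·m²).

|E| = 1.65×10^7 V/m

The point |x| = 17.9 cm lies outside the slab (half-thickness 0.03005 m). A symmetric pillbox spanning the full slab encloses Q_enc = ρ·d·A.
Flux = 2EA ⇒ E = |ρ|d/(2ε₀), independent of distance outside.
E = (4.85×10^-3)(0.0601)/(2·8.85×10^-12) = 1.65e7 N/C.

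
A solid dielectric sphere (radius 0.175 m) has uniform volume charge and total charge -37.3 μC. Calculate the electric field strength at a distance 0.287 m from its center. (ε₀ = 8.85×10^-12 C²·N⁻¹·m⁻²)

|E| ≈ 4.07×10^6 V/m

Use a concentric Gaussian sphere at r = 0.287 m (r > R, so the entire charge is enclosed).
Q_enc = -37.3 μC = -3.73×10^-5 C.
Gauss's law: E·4πr² = Q_enc/ε₀.
E = |Q_enc|/(4πε₀r²) = (3.73e-5)/(4π·8.85×10^-12·(0.287)²) = 4.07×10^6 N/C.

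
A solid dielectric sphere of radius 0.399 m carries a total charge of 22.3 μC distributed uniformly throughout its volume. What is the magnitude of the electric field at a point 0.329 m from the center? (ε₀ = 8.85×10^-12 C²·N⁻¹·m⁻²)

E = 1.04×10^6 N/C

Use a concentric Gaussian sphere at r = 0.329 m (r < R).
For a uniform sphere the enclosed fraction is (r/R)³, so Q_enc = (22.3 μC)(0.329/0.399)³ = 1.25×10^-5 C.
Gauss's law: E·4πr² = Q_enc/ε₀.
E = |Q_enc|/(4πε₀r²) = (1.25e-5)/(4π·8.85×10^-12·(0.329)²) = 1.04×10^6 N/C.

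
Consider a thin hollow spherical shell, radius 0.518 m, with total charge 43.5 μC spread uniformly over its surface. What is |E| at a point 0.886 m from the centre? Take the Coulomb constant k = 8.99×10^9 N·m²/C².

Take a concentric spherical Gaussian surface of radius r = 0.886 m (r > 0.518 m).
The entire shell is enclosed: Q_enc = 4.35×10^-5 C.
Gauss's law: E·4πr² = Q_enc/ε₀.
E = k|Q_enc|/r² = (8.99×10^9)(4.35e-5)/(0.886)² = 4.98×10^5 N/C.

E ≈ 4.98×10^5 N/C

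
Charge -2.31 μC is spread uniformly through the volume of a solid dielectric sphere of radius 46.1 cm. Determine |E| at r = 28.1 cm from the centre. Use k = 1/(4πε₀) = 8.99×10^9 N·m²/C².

Use a concentric Gaussian sphere at r = 28.1 cm (r < R).
For a uniform sphere the enclosed fraction is (r/R)³, so Q_enc = (-2.31 μC)(0.281/0.461)³ = -5.232×10^-7 C.
By Gauss's law, ∮E·dA = E·4πr² = Q_enc/ε₀.
E = k|Q_enc|/r² = (8.99×10^9)(5.232×10^-7)/(0.281)² = 5.96×10^4 N/C.

E ≈ 5.96×10^4 V/m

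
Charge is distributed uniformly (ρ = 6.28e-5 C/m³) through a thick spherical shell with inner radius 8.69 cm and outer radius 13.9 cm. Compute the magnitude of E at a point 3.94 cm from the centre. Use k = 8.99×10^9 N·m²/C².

E = 0

Use a concentric Gaussian sphere at r = 3.94 cm (r < 8.69 cm, inside the empty cavity).
No charge is enclosed, so by Gauss's law E·4πr² = 0 ⇒ E = 0.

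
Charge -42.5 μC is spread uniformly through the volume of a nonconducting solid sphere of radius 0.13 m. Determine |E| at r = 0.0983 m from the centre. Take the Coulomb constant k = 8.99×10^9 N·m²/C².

|E| = 1.71×10^7 N/C

Take a concentric spherical Gaussian surface of radius r = 0.0983 m (r < R).
For a uniform sphere the enclosed fraction is (r/R)³, so Q_enc = (-42.5 μC)(0.0983/0.13)³ = -1.837e-5 C.
By Gauss's law, ∮E·dA = E·4πr² = Q_enc/ε₀.
E = k|Q_enc|/r² = (8.99×10^9)(1.837×10^-5)/(0.0983)² = 1.71×10^7 N/C.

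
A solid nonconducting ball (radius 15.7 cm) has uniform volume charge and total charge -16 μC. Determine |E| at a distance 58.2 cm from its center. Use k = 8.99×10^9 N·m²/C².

By spherical symmetry E is radial; choose a Gaussian sphere of radius r = 58.2 cm (r > R, so the entire charge is enclosed).
Q_enc = -16 μC = -1.60e-5 C.
By Gauss's law, ∮E·dA = E·4πr² = Q_enc/ε₀.
E = k|Q_enc|/r² = (8.99×10^9)(1.60×10^-5)/(0.582)² = 4.25×10^5 N/C.

E ≈ 4.25×10^5 V/m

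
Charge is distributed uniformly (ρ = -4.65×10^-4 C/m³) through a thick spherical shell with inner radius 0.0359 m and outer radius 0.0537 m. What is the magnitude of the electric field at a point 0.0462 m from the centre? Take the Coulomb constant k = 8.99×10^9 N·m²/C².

By spherical symmetry E is radial; choose a Gaussian sphere of radius r = 0.0462 m (within the shell material, 0.0359 m < r < 0.0537 m).
Enclosed charge is the volume from a to r: Q_enc = (4π/3)ρ(r³ − a³) = -1.02×10^-7 C.
Applying ∮E·dA = Q_enc/ε₀ with Φ = E(4πr²):
E = k|Q_enc|/r² = (8.99×10^9)(1.02×10^-7)/(0.0462)² = 4.29×10^5 N/C.

4.29e5 N/C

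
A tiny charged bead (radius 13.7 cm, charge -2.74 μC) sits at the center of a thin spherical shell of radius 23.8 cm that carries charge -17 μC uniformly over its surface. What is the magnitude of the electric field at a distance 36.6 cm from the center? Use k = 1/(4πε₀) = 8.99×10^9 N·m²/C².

Symmetry ⇒ E = E(r) r̂. Gaussian sphere of radius r = 36.6 cm (r > 23.8 cm, enclosing both).
Q_enc = (-2.74 μC) + (-17 μC) = -1.974e-5 C.
Since E is radial and uniform over the Gaussian sphere, Φ = E·4πr² = Q_enc/ε₀.
E = k|Q_enc|/r² = (8.99×10^9)(1.974×10^-5)/(0.366)² = 1.32×10^6 N/C.

E ≈ 1.32×10^6 N/C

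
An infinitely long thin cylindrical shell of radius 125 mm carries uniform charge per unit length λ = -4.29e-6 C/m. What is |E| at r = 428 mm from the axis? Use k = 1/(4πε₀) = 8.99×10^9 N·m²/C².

Coaxial Gaussian cylinder, radius r = 428 mm, length L (r > 125 mm).
The full line charge is enclosed: λ_enc = -4.29×10^-6 C/m.
By Gauss's law (flux through the curved wall only), E·2πrL = λ_enc L/ε₀.
E = 2k|λ_enc|/r = 2(8.99×10^9)(4.29×10^-6)/(0.428) = 1.80e5 N/C.

|E| = 1.80×10^5 N/C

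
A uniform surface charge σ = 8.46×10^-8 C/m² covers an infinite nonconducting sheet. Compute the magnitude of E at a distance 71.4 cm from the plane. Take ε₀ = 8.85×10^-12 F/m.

The symmetry is planar: E is normal to the sheet and the same magnitude on both sides. Take a pillbox straddling the sheet with end-cap area A.
Flux Φ = 2EA and Q_enc = σA, so 2EA = σA/ε₀ ⇒ E = |σ|/(2ε₀), independent of distance.
E = |σ|/(2ε₀) = (8.46×10^-8)/(2·8.85×10^-12) = 4.78e3 N/C.

E ≈ 4.78×10^3 N/C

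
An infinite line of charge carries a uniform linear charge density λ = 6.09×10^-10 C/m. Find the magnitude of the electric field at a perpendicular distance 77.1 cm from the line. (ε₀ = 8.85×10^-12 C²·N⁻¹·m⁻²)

|E| ≈ 14.2 V/m

Take a coaxial cylindrical Gaussian surface of radius r = 77.1 cm and length L.
Q_enc = λL, so λ_enc = 6.09×10^-10 C/m.
Since E is radial and uniform over the curved surface, Φ = E·2πrL = Q_enc/ε₀ = λ_enc L/ε₀.
E = |λ_enc|/(2πε₀r) = (6.09×10^-10)/(2π·8.85×10^-12·0.771) = 14.2 N/C.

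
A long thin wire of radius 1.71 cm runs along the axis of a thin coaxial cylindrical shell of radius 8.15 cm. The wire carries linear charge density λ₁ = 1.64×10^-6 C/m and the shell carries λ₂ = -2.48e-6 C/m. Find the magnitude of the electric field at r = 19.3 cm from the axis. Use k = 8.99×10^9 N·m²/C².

|E| ≈ 7.83e4 V/m

Choose a coaxial cylinder of radius r = 19.3 cm (arbitrary length L) as the Gaussian surface (r > 8.15 cm, enclosing both).
λ_enc = λ₁ + λ₂ = (1.64×10^-6) + (-2.48×10^-6) = -8.40×10^-7 C/m.
By Gauss's law (flux through the curved wall only), E·2πrL = λ_enc L/ε₀.
E = 2k|λ_enc|/r = 2(8.99×10^9)(8.40×10^-7)/(0.193) = 7.83e4 N/C.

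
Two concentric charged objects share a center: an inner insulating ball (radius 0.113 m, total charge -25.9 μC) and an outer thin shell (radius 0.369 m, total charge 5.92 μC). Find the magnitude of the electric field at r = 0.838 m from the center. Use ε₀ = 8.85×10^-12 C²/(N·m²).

Take a concentric spherical Gaussian surface of radius r = 0.838 m (r > 0.369 m, enclosing both).
Q_enc = (-25.9 μC) + (5.92 μC) = -1.998×10^-5 C.
By Gauss's law, ∮E·dA = E·4πr² = Q_enc/ε₀.
E = |Q_enc|/(4πε₀r²) = (1.998×10^-5)/(4π·8.85×10^-12·(0.838)²) = 2.56×10^5 N/C.

|E| ≈ 2.56e5 N/C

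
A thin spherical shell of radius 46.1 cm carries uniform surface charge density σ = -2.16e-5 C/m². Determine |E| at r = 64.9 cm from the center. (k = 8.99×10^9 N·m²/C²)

By spherical symmetry E is radial; choose a Gaussian sphere of radius r = 64.9 cm (r > 46.1 cm).
The entire shell is enclosed: Q_enc = σ·4πR² = (-2.16×10^-5)·4π·(0.461)² = -5.769×10^-5 C.
By Gauss's law, ∮E·dA = E·4πr² = Q_enc/ε₀.
E = k|Q_enc|/r² = (8.99×10^9)(5.769×10^-5)/(0.649)² = 1.23e6 N/C.

E ≈ 1.23×10^6 N/C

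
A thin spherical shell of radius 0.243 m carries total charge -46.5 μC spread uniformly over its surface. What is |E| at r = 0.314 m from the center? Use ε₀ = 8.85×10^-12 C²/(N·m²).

Take a concentric spherical Gaussian surface of radius r = 0.314 m (r > 0.243 m).
The entire shell is enclosed: Q_enc = -4.65×10^-5 C.
By Gauss's law, ∮E·dA = E·4πr² = Q_enc/ε₀.
E = |Q_enc|/(4πε₀r²) = (4.65e-5)/(4π·8.85×10^-12·(0.314)²) = 4.24e6 N/C.

E = 4.24×10^6 V/m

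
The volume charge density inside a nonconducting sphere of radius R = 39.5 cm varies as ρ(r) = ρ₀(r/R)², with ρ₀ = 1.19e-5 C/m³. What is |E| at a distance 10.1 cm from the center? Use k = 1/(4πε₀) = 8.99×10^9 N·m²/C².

Symmetry ⇒ E = E(r) r̂. Gaussian sphere of radius r = 10.1 cm (r < R).
Integrate the density: Q_enc = 4π ∫₀^r ρ₀(r'/R)^2 r'² dr' = 4πρ₀ r^5/(5·R²) = 2.015×10^-9 C.
Applying ∮E·dA = Q_enc/ε₀ with Φ = E(4πr²):
E = k|Q_enc|/r² = (8.99×10^9)(2.015e-9)/(0.101)² = 1.78×10^3 N/C.

|E| ≈ 1.78e3 V/m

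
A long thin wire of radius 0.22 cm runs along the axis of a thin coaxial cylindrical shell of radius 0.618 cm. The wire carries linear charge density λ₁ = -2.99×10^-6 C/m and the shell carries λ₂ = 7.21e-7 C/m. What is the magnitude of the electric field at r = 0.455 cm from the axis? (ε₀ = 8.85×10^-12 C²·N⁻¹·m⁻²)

|E| ≈ 1.18×10^7 V/m

Choose a coaxial cylinder of radius r = 0.455 cm (arbitrary length L) as the Gaussian surface (between the conductors, 0.22 cm < r < 0.618 cm).
The shell at 0.618 cm lies outside the Gaussian surface, so λ_enc = λ₁ = -2.99×10^-6 C/m.
Applying ∮E·dA = Q_enc/ε₀ with the end caps contributing no flux:
E = |λ_enc|/(2πε₀r) = (2.99e-6)/(2π·8.85×10^-12·0.00455) = 1.18e7 N/C.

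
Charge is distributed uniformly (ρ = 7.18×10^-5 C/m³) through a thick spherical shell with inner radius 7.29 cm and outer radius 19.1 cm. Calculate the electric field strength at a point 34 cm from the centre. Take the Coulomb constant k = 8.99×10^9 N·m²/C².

Symmetry ⇒ E = E(r) r̂. Gaussian sphere of radius r = 34 cm (r > 19.1 cm, enclosing the whole shell).
Q_enc = ρ·(4π/3)(b³ − a³) = (7.18×10^-5)·(4π/3)·((0.191)³ − (0.0729)³) = 1.979×10^-6 C.
By Gauss's law, ∮E·dA = E·4πr² = Q_enc/ε₀.
E = k|Q_enc|/r² = (8.99×10^9)(1.979e-6)/(0.34)² = 1.54e5 N/C.

|E| ≈ 1.54×10^5 N/C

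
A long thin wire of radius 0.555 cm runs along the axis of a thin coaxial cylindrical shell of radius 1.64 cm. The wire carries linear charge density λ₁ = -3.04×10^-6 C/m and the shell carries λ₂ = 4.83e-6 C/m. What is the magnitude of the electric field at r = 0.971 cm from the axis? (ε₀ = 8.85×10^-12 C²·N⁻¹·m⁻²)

By cylindrical symmetry E is radial; use a coaxial Gaussian cylinder of radius 0.971 cm and length L (between the conductors, 0.555 cm < r < 1.64 cm).
Only the inner wire is enclosed; the outer shell contributes nothing inside itself. λ_enc = λ₁ = -3.04×10^-6 C/m.
Since E is radial and uniform over the curved surface, Φ = E·2πrL = Q_enc/ε₀ = λ_enc L/ε₀.
E = |λ_enc|/(2πε₀r) = (3.04×10^-6)/(2π·8.85×10^-12·0.00971) = 5.63e6 N/C.

5.63×10^6 N/C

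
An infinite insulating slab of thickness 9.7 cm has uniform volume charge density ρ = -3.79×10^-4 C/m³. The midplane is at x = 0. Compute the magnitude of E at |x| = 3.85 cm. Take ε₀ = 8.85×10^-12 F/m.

1.65e6 N/C

By symmetry E is perpendicular to the slab. A Gaussian pillbox from −3.85 cm to +3.85 cm (face area A) lies entirely within the slab.
Q_enc = ρ·(2x)·A and flux = 2EA, so 2EA = 2ρxA/ε₀ ⇒ E = |ρ|x/ε₀.
E = (3.79e-4)(0.0385)/(8.85×10^-12) = 1.65e6 N/C.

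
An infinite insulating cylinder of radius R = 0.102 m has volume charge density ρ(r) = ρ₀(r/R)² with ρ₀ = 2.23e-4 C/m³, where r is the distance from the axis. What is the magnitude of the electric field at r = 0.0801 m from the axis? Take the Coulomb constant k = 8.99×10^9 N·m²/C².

Take a coaxial cylindrical Gaussian surface of radius r = 0.0801 m and length L (r < R).
λ_enc = ∫₀^r ρ(r')·2πr' dr' = (2πρ₀/R²)·r^4/4 = 1.386×10^-6 C/m.
Since E is radial and uniform over the curved surface, Φ = E·2πrL = Q_enc/ε₀ = λ_enc L/ε₀.
E = 2k|λ_enc|/r = 2(8.99×10^9)(1.386e-6)/(0.0801) = 3.11×10^5 N/C.

E = 3.11×10^5 V/m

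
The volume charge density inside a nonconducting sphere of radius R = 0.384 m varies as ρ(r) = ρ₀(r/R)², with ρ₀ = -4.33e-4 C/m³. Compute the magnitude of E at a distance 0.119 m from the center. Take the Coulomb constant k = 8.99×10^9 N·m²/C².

Take a concentric spherical Gaussian surface of radius r = 0.119 m (r < R).
Integrate the density: Q_enc = 4π ∫₀^r ρ₀(r'/R)^2 r'² dr' = 4πρ₀ r^5/(5·R²) = -1.761×10^-7 C.
By Gauss's law, ∮E·dA = E·4πr² = Q_enc/ε₀.
E = k|Q_enc|/r² = (8.99×10^9)(1.761×10^-7)/(0.119)² = 1.12e5 N/C.

E = 1.12×10^5 N/C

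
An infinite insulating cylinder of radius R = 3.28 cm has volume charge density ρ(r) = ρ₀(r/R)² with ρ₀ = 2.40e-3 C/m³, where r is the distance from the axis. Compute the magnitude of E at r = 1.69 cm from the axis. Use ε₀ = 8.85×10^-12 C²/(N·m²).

Take a coaxial cylindrical Gaussian surface of radius r = 1.69 cm and length L (r < R).
Integrating ρ over the cross-section to radius r: λ_enc = (2πρ₀/R²) ∫₀^r r'^3 dr' = 2πρ₀ r^4/(4·R²) = 2.858×10^-7 C/m.
Gauss's law: E·2πrL = λ_enc L/ε₀.
E = |λ_enc|/(2πε₀r) = (2.858e-7)/(2π·8.85×10^-12·0.0169) = 3.04e5 N/C.

|E| ≈ 3.04e5 N/C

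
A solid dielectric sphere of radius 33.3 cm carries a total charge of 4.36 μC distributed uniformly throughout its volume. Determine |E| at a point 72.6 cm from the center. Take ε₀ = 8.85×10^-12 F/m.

|E| = 7.44×10^4 N/C

Use a concentric Gaussian sphere at r = 72.6 cm (r > R, so the entire charge is enclosed).
Q_enc = 4.36 μC = 4.36×10^-6 C.
By Gauss's law, ∮E·dA = E·4πr² = Q_enc/ε₀.
E = |Q_enc|/(4πε₀r²) = (4.36×10^-6)/(4π·8.85×10^-12·(0.726)²) = 7.44×10^4 N/C.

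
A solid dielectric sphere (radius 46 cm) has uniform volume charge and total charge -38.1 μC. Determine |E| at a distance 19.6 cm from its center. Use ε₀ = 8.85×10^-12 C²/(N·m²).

Symmetry ⇒ E = E(r) r̂. Gaussian sphere of radius r = 19.6 cm (r < R).
Only the charge within r is enclosed: Q_enc = Q·(r/R)³ = (-38.1 μC)·(19.6 cm/46 cm)³ = -2.947×10^-6 C.
Applying ∮E·dA = Q_enc/ε₀ with Φ = E(4πr²):
E = |Q_enc|/(4πε₀r²) = (2.947×10^-6)/(4π·8.85×10^-12·(0.196)²) = 6.90e5 N/C.

6.90×10^5 N/C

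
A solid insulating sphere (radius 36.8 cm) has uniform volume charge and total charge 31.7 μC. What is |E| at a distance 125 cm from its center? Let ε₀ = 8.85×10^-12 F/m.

|E| ≈ 1.82×10^5 V/m

By spherical symmetry E is radial; choose a Gaussian sphere of radius r = 125 cm (r > R, so the entire charge is enclosed).
Q_enc = 31.7 μC = 3.17×10^-5 C.
Since E is radial and uniform over the Gaussian sphere, Φ = E·4πr² = Q_enc/ε₀.
E = |Q_enc|/(4πε₀r²) = (3.17e-5)/(4π·8.85×10^-12·(1.25)²) = 1.82e5 N/C.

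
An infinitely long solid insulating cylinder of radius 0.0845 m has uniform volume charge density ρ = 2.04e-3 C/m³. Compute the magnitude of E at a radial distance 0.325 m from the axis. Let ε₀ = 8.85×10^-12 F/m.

E ≈ 2.53×10^6 N/C

Choose a coaxial cylinder of radius r = 0.325 m (arbitrary length L) as the Gaussian surface (r > 0.0845 m, full cross-section enclosed).
λ_enc = ρ·πR² = (2.04×10^-3)π(0.0845)² = 4.576e-5 C/m.
Since E is radial and uniform over the curved surface, Φ = E·2πrL = Q_enc/ε₀ = λ_enc L/ε₀.
E = |λ_enc|/(2πε₀r) = (4.576e-5)/(2π·8.85×10^-12·0.325) = 2.53×10^6 N/C.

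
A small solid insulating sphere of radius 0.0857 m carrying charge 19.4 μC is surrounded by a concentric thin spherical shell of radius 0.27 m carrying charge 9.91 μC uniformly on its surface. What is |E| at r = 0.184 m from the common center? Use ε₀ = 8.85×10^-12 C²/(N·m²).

E = 5.15×10^6 N/C

Use a concentric Gaussian sphere at r = 0.184 m (between the bodies, 0.0857 m < r < 0.27 m).
The shell at 0.27 m lies outside the Gaussian surface, so Q_enc = 19.4 μC = 1.94×10^-5 C.
Applying ∮E·dA = Q_enc/ε₀ with Φ = E(4πr²):
E = |Q_enc|/(4πε₀r²) = (1.94e-5)/(4π·8.85×10^-12·(0.184)²) = 5.15×10^6 N/C.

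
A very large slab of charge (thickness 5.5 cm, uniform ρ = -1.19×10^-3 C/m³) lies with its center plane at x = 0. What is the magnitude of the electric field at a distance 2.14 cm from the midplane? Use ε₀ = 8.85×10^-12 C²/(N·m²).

By symmetry E is perpendicular to the slab. A Gaussian pillbox from −2.14 cm to +2.14 cm (face area A) lies entirely within the slab.
Q_enc = ρ·(2x)·A and flux = 2EA, so 2EA = 2ρxA/ε₀ ⇒ E = |ρ|x/ε₀.
E = (1.19e-3)(0.0214)/(8.85×10^-12) = 2.88×10^6 N/C.

E = 2.88×10^6 N/C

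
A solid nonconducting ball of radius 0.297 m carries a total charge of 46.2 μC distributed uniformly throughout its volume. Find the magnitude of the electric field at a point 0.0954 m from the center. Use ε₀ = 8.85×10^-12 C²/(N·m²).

Symmetry ⇒ E = E(r) r̂. Gaussian sphere of radius r = 0.0954 m (r < R).
Only the charge within r is enclosed: Q_enc = Q·(r/R)³ = (46.2 μC)·(0.0954 m/0.297 m)³ = 1.531e-6 C.
Since E is radial and uniform over the Gaussian sphere, Φ = E·4πr² = Q_enc/ε₀.
E = |Q_enc|/(4πε₀r²) = (1.531×10^-6)/(4π·8.85×10^-12·(0.0954)²) = 1.51×10^6 N/C.

|E| ≈ 1.51e6 N/C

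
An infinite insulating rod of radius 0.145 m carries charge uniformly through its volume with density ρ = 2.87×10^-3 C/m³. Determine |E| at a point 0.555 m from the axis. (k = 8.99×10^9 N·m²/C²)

Take a coaxial cylindrical Gaussian surface of radius r = 0.555 m and length L (r > 0.145 m, full cross-section enclosed).
λ_enc = ρ·πR² = (2.87e-3)π(0.145)² = 1.896e-4 C/m.
Since E is radial and uniform over the curved surface, Φ = E·2πrL = Q_enc/ε₀ = λ_enc L/ε₀.
E = 2k|λ_enc|/r = 2(8.99×10^9)(1.896e-4)/(0.555) = 6.14×10^6 N/C.

E = 6.14×10^6 N/C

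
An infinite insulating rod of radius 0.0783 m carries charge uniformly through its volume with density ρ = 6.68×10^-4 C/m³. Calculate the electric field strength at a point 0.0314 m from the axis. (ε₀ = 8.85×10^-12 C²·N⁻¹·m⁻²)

Take a coaxial cylindrical Gaussian surface of radius r = 0.0314 m and length L (r < R).
Enclosed charge per unit length: λ_enc = ρ·πr² = (6.68×10^-4)π(0.0314)² = 2.069×10^-6 C/m.
Applying ∮E·dA = Q_enc/ε₀ with the end caps contributing no flux:
E = |λ_enc|/(2πε₀r) = (2.069×10^-6)/(2π·8.85×10^-12·0.0314) = 1.19×10^6 N/C.

|E| = 1.19×10^6 N/C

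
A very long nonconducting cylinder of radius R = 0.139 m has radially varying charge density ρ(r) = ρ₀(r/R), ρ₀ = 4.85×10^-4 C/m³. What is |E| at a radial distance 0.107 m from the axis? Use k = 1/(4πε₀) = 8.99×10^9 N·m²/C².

Choose a coaxial cylinder of radius r = 0.107 m (arbitrary length L) as the Gaussian surface (r < R).
λ_enc = ∫₀^r ρ(r')·2πr' dr' = (2πρ₀/R)·r^3/3 = 8.952×10^-6 C/m.
Since E is radial and uniform over the curved surface, Φ = E·2πrL = Q_enc/ε₀ = λ_enc L/ε₀.
E = 2k|λ_enc|/r = 2(8.99×10^9)(8.952×10^-6)/(0.107) = 1.50×10^6 N/C.

E = 1.50e6 N/C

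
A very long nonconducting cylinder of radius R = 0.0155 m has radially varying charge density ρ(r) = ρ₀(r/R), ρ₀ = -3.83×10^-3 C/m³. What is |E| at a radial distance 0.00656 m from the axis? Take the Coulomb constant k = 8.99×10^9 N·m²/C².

Choose a coaxial cylinder of radius r = 0.00656 m (arbitrary length L) as the Gaussian surface (r < R).
Integrating ρ over the cross-section to radius r: λ_enc = (2πρ₀/R) ∫₀^r r'^2 dr' = 2πρ₀ r^3/(3·R) = -1.461×10^-7 C/m.
Applying ∮E·dA = Q_enc/ε₀ with the end caps contributing no flux:
E = 2k|λ_enc|/r = 2(8.99×10^9)(1.461×10^-7)/(0.00656) = 4.00e5 N/C.

E = 4.00×10^5 N/C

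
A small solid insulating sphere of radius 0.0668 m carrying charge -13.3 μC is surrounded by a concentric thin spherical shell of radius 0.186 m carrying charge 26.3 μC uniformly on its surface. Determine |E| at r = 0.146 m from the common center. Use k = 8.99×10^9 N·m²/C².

By spherical symmetry E is radial; choose a Gaussian sphere of radius r = 0.146 m (between the bodies, 0.0668 m < r < 0.186 m).
The shell at 0.186 m lies outside the Gaussian surface, so Q_enc = -13.3 μC = -1.33×10^-5 C.
By Gauss's law, ∮E·dA = E·4πr² = Q_enc/ε₀.
E = k|Q_enc|/r² = (8.99×10^9)(1.33×10^-5)/(0.146)² = 5.61×10^6 N/C.

E = 5.61×10^6 N/C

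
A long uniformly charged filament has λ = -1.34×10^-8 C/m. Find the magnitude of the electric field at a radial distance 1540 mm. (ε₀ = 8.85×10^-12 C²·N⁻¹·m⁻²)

Choose a coaxial cylinder of radius r = 1540 mm (arbitrary length L) as the Gaussian surface.
Q_enc = λL, so λ_enc = -1.34e-8 C/m.
Gauss's law: E·2πrL = λ_enc L/ε₀.
E = |λ_enc|/(2πε₀r) = (1.34×10^-8)/(2π·8.85×10^-12·1.54) = 156 N/C.

|E| = 156 N/C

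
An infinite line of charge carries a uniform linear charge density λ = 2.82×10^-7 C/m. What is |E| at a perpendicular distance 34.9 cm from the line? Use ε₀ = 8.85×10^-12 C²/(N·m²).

By cylindrical symmetry E is radial; use a coaxial Gaussian cylinder of radius 34.9 cm and length L.
Q_enc = λL, so λ_enc = 2.82×10^-7 C/m.
Applying ∮E·dA = Q_enc/ε₀ with the end caps contributing no flux:
E = |λ_enc|/(2πε₀r) = (2.82×10^-7)/(2π·8.85×10^-12·0.349) = 1.45×10^4 N/C.

|E| ≈ 1.45×10^4 N/C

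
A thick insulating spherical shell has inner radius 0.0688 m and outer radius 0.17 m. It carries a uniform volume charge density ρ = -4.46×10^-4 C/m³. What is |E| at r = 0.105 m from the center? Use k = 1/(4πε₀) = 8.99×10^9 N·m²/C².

Use a concentric Gaussian sphere at r = 0.105 m (within the shell material, 0.0688 m < r < 0.17 m).
Only the shell between 0.0688 m and r is enclosed: Q_enc = ρ·(4π/3)(r³ − a³) = (-4.46×10^-4)·(4π/3)·((0.105)³ − (0.0688)³) = -1.554×10^-6 C.
Gauss's law: E·4πr² = Q_enc/ε₀.
E = k|Q_enc|/r² = (8.99×10^9)(1.554×10^-6)/(0.105)² = 1.27×10^6 N/C.

|E| = 1.27×10^6 N/C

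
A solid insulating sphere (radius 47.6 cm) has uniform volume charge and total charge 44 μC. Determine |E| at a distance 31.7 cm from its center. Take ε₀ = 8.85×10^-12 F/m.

Use a concentric Gaussian sphere at r = 31.7 cm (r < R).
For a uniform sphere the enclosed fraction is (r/R)³, so Q_enc = (44 μC)(0.317/0.476)³ = 1.30e-5 C.
Applying ∮E·dA = Q_enc/ε₀ with Φ = E(4πr²):
E = |Q_enc|/(4πε₀r²) = (1.30×10^-5)/(4π·8.85×10^-12·(0.317)²) = 1.16×10^6 N/C.

1.16e6 V/m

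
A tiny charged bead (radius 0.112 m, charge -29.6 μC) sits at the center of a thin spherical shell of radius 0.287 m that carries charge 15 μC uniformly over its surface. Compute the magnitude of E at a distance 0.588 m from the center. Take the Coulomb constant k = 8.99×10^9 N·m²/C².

Take a concentric spherical Gaussian surface of radius r = 0.588 m (r > 0.287 m, enclosing both).
Q_enc = (-29.6 μC) + (15 μC) = -1.46e-5 C.
Gauss's law: E·4πr² = Q_enc/ε₀.
E = k|Q_enc|/r² = (8.99×10^9)(1.46×10^-5)/(0.588)² = 3.80e5 N/C.

|E| = 3.80×10^5 N/C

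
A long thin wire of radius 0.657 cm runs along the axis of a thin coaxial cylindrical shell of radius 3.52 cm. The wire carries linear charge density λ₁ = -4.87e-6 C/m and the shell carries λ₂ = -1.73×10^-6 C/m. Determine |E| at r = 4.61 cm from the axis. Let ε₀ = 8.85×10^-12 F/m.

Choose a coaxial cylinder of radius r = 4.61 cm (arbitrary length L) as the Gaussian surface (r > 3.52 cm, enclosing both).
λ_enc = λ₁ + λ₂ = (-4.87e-6) + (-1.73e-6) = -6.60×10^-6 C/m.
Since E is radial and uniform over the curved surface, Φ = E·2πrL = Q_enc/ε₀ = λ_enc L/ε₀.
E = |λ_enc|/(2πε₀r) = (6.60×10^-6)/(2π·8.85×10^-12·0.0461) = 2.57×10^6 N/C.

E = 2.57×10^6 N/C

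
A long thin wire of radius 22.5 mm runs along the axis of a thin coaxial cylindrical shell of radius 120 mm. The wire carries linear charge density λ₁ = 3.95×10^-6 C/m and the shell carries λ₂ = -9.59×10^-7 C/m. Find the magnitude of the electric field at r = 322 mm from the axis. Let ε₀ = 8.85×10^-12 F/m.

|E| = 1.67×10^5 N/C

By cylindrical symmetry E is radial; use a coaxial Gaussian cylinder of radius 322 mm and length L (r > 120 mm, enclosing both).
λ_enc = λ₁ + λ₂ = (3.95×10^-6) + (-9.59×10^-7) = 2.991×10^-6 C/m.
Gauss's law: E·2πrL = λ_enc L/ε₀.
E = |λ_enc|/(2πε₀r) = (2.991×10^-6)/(2π·8.85×10^-12·0.322) = 1.67×10^5 N/C.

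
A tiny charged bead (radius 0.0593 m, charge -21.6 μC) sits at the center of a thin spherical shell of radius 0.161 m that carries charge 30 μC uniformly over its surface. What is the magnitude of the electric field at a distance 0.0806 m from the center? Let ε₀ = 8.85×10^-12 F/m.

E ≈ 2.99×10^7 N/C

Symmetry ⇒ E = E(r) r̂. Gaussian sphere of radius r = 0.0806 m (between the bodies, 0.0593 m < r < 0.161 m).
The shell at 0.161 m lies outside the Gaussian surface, so Q_enc = -21.6 μC = -2.16e-5 C.
Gauss's law: E·4πr² = Q_enc/ε₀.
E = |Q_enc|/(4πε₀r²) = (2.16e-5)/(4π·8.85×10^-12·(0.0806)²) = 2.99×10^7 N/C.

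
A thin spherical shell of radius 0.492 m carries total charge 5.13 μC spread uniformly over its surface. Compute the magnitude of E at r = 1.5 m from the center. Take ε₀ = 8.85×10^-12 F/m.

2.05×10^4 V/m

Symmetry ⇒ E = E(r) r̂. Gaussian sphere of radius r = 1.5 m (r > 0.492 m).
The entire shell is enclosed: Q_enc = 5.13e-6 C.
Gauss's law: E·4πr² = Q_enc/ε₀.
E = |Q_enc|/(4πε₀r²) = (5.13×10^-6)/(4π·8.85×10^-12·(1.5)²) = 2.05e4 N/C.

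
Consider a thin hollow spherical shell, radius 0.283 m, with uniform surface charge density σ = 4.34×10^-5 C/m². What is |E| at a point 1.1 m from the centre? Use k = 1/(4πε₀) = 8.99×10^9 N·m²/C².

3.25e5 N/C

Take a concentric spherical Gaussian surface of radius r = 1.1 m (r > 0.283 m).
The entire shell is enclosed: Q_enc = σ·4πR² = (4.34×10^-5)·4π·(0.283)² = 4.368×10^-5 C.
Applying ∮E·dA = Q_enc/ε₀ with Φ = E(4πr²):
E = k|Q_enc|/r² = (8.99×10^9)(4.368×10^-5)/(1.1)² = 3.25×10^5 N/C.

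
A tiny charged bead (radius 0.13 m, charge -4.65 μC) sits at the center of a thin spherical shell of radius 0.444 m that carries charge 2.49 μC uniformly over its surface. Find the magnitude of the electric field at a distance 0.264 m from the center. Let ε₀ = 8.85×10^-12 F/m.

|E| = 6.00×10^5 V/m

Symmetry ⇒ E = E(r) r̂. Gaussian sphere of radius r = 0.264 m (between the bodies, 0.13 m < r < 0.444 m).
Only the inner charge is enclosed; the outer shell contributes nothing inside itself. Q_enc = -4.65 μC = -4.65×10^-6 C.
Gauss's law: E·4πr² = Q_enc/ε₀.
E = |Q_enc|/(4πε₀r²) = (4.65×10^-6)/(4π·8.85×10^-12·(0.264)²) = 6.00×10^5 N/C.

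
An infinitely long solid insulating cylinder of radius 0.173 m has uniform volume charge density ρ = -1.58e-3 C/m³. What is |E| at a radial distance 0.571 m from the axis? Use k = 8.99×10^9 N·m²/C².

|E| = 4.68×10^6 N/C

Take a coaxial cylindrical Gaussian surface of radius r = 0.571 m and length L (r > 0.173 m, full cross-section enclosed).
λ_enc = ρ·πR² = (-1.58e-3)π(0.173)² = -1.486×10^-4 C/m.
Since E is radial and uniform over the curved surface, Φ = E·2πrL = Q_enc/ε₀ = λ_enc L/ε₀.
E = 2k|λ_enc|/r = 2(8.99×10^9)(1.486e-4)/(0.571) = 4.68×10^6 N/C.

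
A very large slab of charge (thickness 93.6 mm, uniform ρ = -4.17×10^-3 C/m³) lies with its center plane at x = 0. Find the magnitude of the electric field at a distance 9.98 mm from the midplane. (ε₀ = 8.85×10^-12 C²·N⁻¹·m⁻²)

By symmetry E is perpendicular to the slab. A Gaussian pillbox from −9.98 mm to +9.98 mm (face area A) lies entirely within the slab.
Q_enc = ρ·(2x)·A and flux = 2EA, so 2EA = 2ρxA/ε₀ ⇒ E = |ρ|x/ε₀.
E = (4.17×10^-3)(0.00998)/(8.85×10^-12) = 4.70e6 N/C.

E ≈ 4.70×10^6 N/C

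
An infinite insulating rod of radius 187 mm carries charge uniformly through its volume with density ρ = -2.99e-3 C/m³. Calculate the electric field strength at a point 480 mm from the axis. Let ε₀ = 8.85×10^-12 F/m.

By cylindrical symmetry E is radial; use a coaxial Gaussian cylinder of radius 480 mm and length L (r > 187 mm, full cross-section enclosed).
λ_enc = ρ·πR² = (-2.99×10^-3)π(0.187)² = -3.285×10^-4 C/m.
Applying ∮E·dA = Q_enc/ε₀ with the end caps contributing no flux:
E = |λ_enc|/(2πε₀r) = (3.285×10^-4)/(2π·8.85×10^-12·0.48) = 1.23e7 N/C.

E = 1.23×10^7 V/m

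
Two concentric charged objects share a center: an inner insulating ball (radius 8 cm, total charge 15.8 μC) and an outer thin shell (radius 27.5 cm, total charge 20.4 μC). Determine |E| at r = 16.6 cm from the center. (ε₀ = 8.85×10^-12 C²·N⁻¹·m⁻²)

By spherical symmetry E is radial; choose a Gaussian sphere of radius r = 16.6 cm (between the bodies, 8 cm < r < 27.5 cm).
Only the inner charge is enclosed; the outer shell contributes nothing inside itself. Q_enc = 15.8 μC = 1.58e-5 C.
By Gauss's law, ∮E·dA = E·4πr² = Q_enc/ε₀.
E = |Q_enc|/(4πε₀r²) = (1.58×10^-5)/(4π·8.85×10^-12·(0.166)²) = 5.16e6 N/C.

|E| = 5.16×10^6 N/C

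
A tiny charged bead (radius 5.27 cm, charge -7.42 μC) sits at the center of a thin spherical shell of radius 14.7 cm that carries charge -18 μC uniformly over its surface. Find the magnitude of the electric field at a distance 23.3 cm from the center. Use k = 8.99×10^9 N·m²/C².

By spherical symmetry E is radial; choose a Gaussian sphere of radius r = 23.3 cm (r > 14.7 cm, enclosing both).
Q_enc = (-7.42 μC) + (-18 μC) = -2.542e-5 C.
By Gauss's law, ∮E·dA = E·4πr² = Q_enc/ε₀.
E = k|Q_enc|/r² = (8.99×10^9)(2.542×10^-5)/(0.233)² = 4.21×10^6 N/C.

4.21×10^6 N/C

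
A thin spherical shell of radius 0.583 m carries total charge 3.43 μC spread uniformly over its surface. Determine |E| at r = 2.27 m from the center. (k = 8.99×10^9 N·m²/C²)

Symmetry ⇒ E = E(r) r̂. Gaussian sphere of radius r = 2.27 m (r > 0.583 m).
The entire shell is enclosed: Q_enc = 3.43×10^-6 C.
Gauss's law: E·4πr² = Q_enc/ε₀.
E = k|Q_enc|/r² = (8.99×10^9)(3.43×10^-6)/(2.27)² = 5.98e3 N/C.

|E| ≈ 5.98×10^3 N/C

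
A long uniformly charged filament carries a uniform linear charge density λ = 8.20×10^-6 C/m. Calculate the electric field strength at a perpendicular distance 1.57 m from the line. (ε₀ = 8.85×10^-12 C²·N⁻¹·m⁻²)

|E| = 9.39e4 N/C

Coaxial Gaussian cylinder, radius r = 1.57 m, length L.
Q_enc = λL, so λ_enc = 8.20×10^-6 C/m.
Since E is radial and uniform over the curved surface, Φ = E·2πrL = Q_enc/ε₀ = λ_enc L/ε₀.
E = |λ_enc|/(2πε₀r) = (8.20×10^-6)/(2π·8.85×10^-12·1.57) = 9.39×10^4 N/C.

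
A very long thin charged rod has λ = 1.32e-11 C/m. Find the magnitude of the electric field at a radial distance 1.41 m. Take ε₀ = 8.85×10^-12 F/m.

|E| = 0.168 N/C

Coaxial Gaussian cylinder, radius r = 1.41 m, length L.
Q_enc = λL, so λ_enc = 1.32×10^-11 C/m.
By Gauss's law (flux through the curved wall only), E·2πrL = λ_enc L/ε₀.
E = |λ_enc|/(2πε₀r) = (1.32×10^-11)/(2π·8.85×10^-12·1.41) = 0.168 N/C.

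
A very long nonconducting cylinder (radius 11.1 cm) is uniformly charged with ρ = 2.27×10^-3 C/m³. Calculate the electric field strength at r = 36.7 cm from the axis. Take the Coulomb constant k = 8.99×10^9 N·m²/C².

E = 4.30×10^6 V/m

Coaxial Gaussian cylinder, radius r = 36.7 cm, length L (r > 11.1 cm, full cross-section enclosed).
λ_enc = ρ·πR² = (2.27e-3)π(0.111)² = 8.787×10^-5 C/m.
Gauss's law: E·2πrL = λ_enc L/ε₀.
E = 2k|λ_enc|/r = 2(8.99×10^9)(8.787e-5)/(0.367) = 4.30×10^6 N/C.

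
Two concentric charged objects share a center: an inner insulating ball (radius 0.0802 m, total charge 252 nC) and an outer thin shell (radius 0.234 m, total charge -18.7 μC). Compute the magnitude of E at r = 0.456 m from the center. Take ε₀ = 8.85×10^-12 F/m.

|E| ≈ 7.98×10^5 N/C

Take a concentric spherical Gaussian surface of radius r = 0.456 m (r > 0.234 m, enclosing both).
Q_enc = (252 nC) + (-18.7 μC) = -1.845e-5 C.
Applying ∮E·dA = Q_enc/ε₀ with Φ = E(4πr²):
E = |Q_enc|/(4πε₀r²) = (1.845×10^-5)/(4π·8.85×10^-12·(0.456)²) = 7.98×10^5 N/C.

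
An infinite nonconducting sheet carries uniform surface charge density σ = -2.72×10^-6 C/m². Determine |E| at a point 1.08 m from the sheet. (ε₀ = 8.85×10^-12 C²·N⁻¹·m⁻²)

|E| = 1.54e5 N/C

Choose a cylindrical pillbox piercing the sheet, end faces (area A) parallel to it.
Flux Φ = 2EA and Q_enc = σA, so 2EA = σA/ε₀ ⇒ E = |σ|/(2ε₀), independent of distance.
E = |σ|/(2ε₀) = (2.72×10^-6)/(2·8.85×10^-12) = 1.54×10^5 N/C.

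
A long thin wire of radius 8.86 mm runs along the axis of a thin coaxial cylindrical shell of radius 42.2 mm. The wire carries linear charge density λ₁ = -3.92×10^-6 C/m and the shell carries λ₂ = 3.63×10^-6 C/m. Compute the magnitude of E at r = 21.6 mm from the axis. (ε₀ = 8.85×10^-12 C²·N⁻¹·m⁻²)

|E| ≈ 3.26×10^6 N/C

Choose a coaxial cylinder of radius r = 21.6 mm (arbitrary length L) as the Gaussian surface (between the conductors, 8.86 mm < r < 42.2 mm).
The shell at 42.2 mm lies outside the Gaussian surface, so λ_enc = λ₁ = -3.92e-6 C/m.
Since E is radial and uniform over the curved surface, Φ = E·2πrL = Q_enc/ε₀ = λ_enc L/ε₀.
E = |λ_enc|/(2πε₀r) = (3.92×10^-6)/(2π·8.85×10^-12·0.0216) = 3.26×10^6 N/C.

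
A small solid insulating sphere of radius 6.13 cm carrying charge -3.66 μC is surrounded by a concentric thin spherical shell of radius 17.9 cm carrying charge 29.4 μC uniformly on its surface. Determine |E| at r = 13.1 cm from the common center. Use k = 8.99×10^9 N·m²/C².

Symmetry ⇒ E = E(r) r̂. Gaussian sphere of radius r = 13.1 cm (between the bodies, 6.13 cm < r < 17.9 cm).
The shell at 17.9 cm lies outside the Gaussian surface, so Q_enc = -3.66 μC = -3.66×10^-6 C.
Applying ∮E·dA = Q_enc/ε₀ with Φ = E(4πr²):
E = k|Q_enc|/r² = (8.99×10^9)(3.66e-6)/(0.131)² = 1.92×10^6 N/C.

E ≈ 1.92×10^6 N/C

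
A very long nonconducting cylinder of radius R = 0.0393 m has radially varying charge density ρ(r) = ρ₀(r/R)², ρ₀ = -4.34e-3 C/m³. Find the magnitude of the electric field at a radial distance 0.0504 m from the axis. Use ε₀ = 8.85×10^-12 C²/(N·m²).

Take a coaxial cylindrical Gaussian surface of radius r = 0.0504 m and length L (r > R, full charge per length enclosed).
λ_enc = 2π ∫₀^R ρ₀(r'/R)^2 r' dr' = 2πρ₀R²/4 = -1.053e-5 C/m.
Since E is radial and uniform over the curved surface, Φ = E·2πrL = Q_enc/ε₀ = λ_enc L/ε₀.
E = |λ_enc|/(2πε₀r) = (1.053×10^-5)/(2π·8.85×10^-12·0.0504) = 3.76×10^6 N/C.

|E| = 3.76e6 N/C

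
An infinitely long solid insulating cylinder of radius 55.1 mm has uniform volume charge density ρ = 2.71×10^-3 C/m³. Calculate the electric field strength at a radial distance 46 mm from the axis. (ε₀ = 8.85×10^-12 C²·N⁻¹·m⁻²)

|E| = 7.04×10^6 N/C

Take a coaxial cylindrical Gaussian surface of radius r = 46 mm and length L (r < R).
Enclosed charge per unit length: λ_enc = ρ·πr² = (2.71×10^-3)π(0.046)² = 1.802e-5 C/m.
Gauss's law: E·2πrL = λ_enc L/ε₀.
E = |λ_enc|/(2πε₀r) = (1.802×10^-5)/(2π·8.85×10^-12·0.046) = 7.04×10^6 N/C.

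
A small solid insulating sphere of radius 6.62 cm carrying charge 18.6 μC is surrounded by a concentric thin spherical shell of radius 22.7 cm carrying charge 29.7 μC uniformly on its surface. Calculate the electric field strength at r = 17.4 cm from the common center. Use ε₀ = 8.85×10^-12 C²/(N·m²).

Use a concentric Gaussian sphere at r = 17.4 cm (between the bodies, 6.62 cm < r < 22.7 cm).
The shell at 22.7 cm lies outside the Gaussian surface, so Q_enc = 18.6 μC = 1.86e-5 C.
Since E is radial and uniform over the Gaussian sphere, Φ = E·4πr² = Q_enc/ε₀.
E = |Q_enc|/(4πε₀r²) = (1.86×10^-5)/(4π·8.85×10^-12·(0.174)²) = 5.52e6 N/C.

|E| ≈ 5.52×10^6 N/C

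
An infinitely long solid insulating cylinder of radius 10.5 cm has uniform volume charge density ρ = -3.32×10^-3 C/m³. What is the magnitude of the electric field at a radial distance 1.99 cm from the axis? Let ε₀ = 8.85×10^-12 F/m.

|E| = 3.73e6 N/C

Choose a coaxial cylinder of radius r = 1.99 cm (arbitrary length L) as the Gaussian surface (r < R).
Charge inside radius r per length L is ρ·πr²·L, so λ_enc = ρπr² = -4.13×10^-6 C/m.
Gauss's law: E·2πrL = λ_enc L/ε₀.
E = |λ_enc|/(2πε₀r) = (4.13e-6)/(2π·8.85×10^-12·0.0199) = 3.73×10^6 N/C.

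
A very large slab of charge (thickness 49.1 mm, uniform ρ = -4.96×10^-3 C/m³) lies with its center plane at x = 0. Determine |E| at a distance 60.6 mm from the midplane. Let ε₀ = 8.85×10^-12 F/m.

|E| ≈ 1.38e7 N/C

The point |x| = 60.6 mm lies outside the slab (half-thickness 0.02455 m). A symmetric pillbox spanning the full slab encloses Q_enc = ρ·d·A.
Flux = 2EA ⇒ E = |ρ|d/(2ε₀), independent of distance outside.
E = (4.96×10^-3)(0.0491)/(2·8.85×10^-12) = 1.38e7 N/C.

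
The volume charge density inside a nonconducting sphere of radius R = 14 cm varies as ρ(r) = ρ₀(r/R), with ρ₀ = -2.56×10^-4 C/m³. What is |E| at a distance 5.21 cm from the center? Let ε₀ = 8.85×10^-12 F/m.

Use a concentric Gaussian sphere at r = 5.21 cm (r < R).
Q_enc = ∫₀^r ρ(r')·4πr'² dr' = (4πρ₀/R) ∫₀^r r'^3 dr' = 4πρ₀ r^4/(4·R) = -4.233×10^-8 C.
Gauss's law: E·4πr² = Q_enc/ε₀.
E = |Q_enc|/(4πε₀r²) = (4.233×10^-8)/(4π·8.85×10^-12·(0.0521)²) = 1.40e5 N/C.

|E| ≈ 1.40e5 N/C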